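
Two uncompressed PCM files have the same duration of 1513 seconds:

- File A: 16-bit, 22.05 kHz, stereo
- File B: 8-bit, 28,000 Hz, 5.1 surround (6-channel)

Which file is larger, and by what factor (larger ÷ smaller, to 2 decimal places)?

File B, by a factor of 1.90

File A: 22,050 × 2 × 2 = 88,200 bytes/s.
File B: 28,000 × 1 × 6 = 168,000 bytes/s.
File B is larger; ratio = 254,184,000 / 133,446,600 = 1.90.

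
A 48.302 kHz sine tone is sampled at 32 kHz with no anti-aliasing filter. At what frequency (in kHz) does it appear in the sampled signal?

Nyquist = 32,000/2 = 16,000 Hz; 48,302 Hz exceeds it.
Alias = |48,302 − 2×32,000| = |48,302 − 64,000| = 15,698 Hz = 15.698 kHz.

15.698 kHz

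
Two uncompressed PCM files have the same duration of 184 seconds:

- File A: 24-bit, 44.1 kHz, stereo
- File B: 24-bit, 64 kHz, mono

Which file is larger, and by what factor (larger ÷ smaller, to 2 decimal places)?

File A: 44,100 × 3 × 2 = 264,600 bytes/s.
File B: 64,000 × 3 × 1 = 192,000 bytes/s.
File A is larger; ratio = 48,686,400 / 35,328,000 = 1.38.

File A, by a factor of 1.38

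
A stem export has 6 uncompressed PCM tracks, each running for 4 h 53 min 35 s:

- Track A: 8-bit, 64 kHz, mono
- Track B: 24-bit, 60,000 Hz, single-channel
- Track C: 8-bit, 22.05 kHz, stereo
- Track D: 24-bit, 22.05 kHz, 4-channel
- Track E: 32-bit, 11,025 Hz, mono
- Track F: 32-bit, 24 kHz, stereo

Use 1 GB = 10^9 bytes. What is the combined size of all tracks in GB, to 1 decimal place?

4 h 53 min 35 s = 17,615 s.
Track A: 64,000 × 17,615 × 1 × 1 = 1,127,360,000 bytes.
Track B: 60,000 × 17,615 × 3 × 1 = 3,170,700,000 bytes.
Track C: 22,050 × 17,615 × 1 × 2 = 776,821,500 bytes.
Track D: 22,050 × 17,615 × 3 × 4 = 4,660,929,000 bytes.
Track E: 11,025 × 17,615 × 4 × 1 = 776,821,500 bytes.
Track F: 24,000 × 17,615 × 4 × 2 = 3,382,080,000 bytes.
Total = 13,894,712,000 bytes = 13.9 GB.

13.9 GB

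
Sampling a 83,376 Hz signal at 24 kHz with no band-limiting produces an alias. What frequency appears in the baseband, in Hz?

Nyquist = 24,000/2 = 12,000 Hz; 83,376 Hz exceeds it.
Alias = |83,376 − 3×24,000| = |83,376 − 72,000| = 11,376 Hz.

11,376 Hz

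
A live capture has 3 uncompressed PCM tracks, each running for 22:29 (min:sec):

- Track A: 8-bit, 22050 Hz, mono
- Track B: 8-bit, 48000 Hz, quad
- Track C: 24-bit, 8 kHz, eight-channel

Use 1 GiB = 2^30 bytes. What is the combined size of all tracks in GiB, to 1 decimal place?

22:29 (min:sec) = 1,349 s.
Track A: 22,050 × 1,349 × 1 × 1 = 29,745,450 bytes.
Track B: 48,000 × 1,349 × 1 × 4 = 259,008,000 bytes.
Track C: 8,000 × 1,349 × 3 × 8 = 259,008,000 bytes.
Total = 547,761,450 bytes = 0.5 GiB.

0.5 GiB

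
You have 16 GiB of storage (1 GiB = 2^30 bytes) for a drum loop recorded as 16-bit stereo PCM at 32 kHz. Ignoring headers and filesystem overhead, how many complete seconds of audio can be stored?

134,217 seconds

Uncompressed byte rate = 32,000 × 2 × 2 = 128,000 bytes/s.
Capacity = 16 × 1,073,741,824 = 17,179,869,184 bytes.
17,179,869,184 / 128,000 ≈ 134217.73 s → 134,217 seconds.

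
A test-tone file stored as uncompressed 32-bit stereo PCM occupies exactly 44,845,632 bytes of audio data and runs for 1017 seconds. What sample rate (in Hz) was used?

5,512 Hz

Bytes = sample_rate × seconds × bytes_per_sample × channels.
sample_rate = 44,845,632 / (1,017 × 4 × 2) = 44,845,632 / 8,136 = 5,512 Hz.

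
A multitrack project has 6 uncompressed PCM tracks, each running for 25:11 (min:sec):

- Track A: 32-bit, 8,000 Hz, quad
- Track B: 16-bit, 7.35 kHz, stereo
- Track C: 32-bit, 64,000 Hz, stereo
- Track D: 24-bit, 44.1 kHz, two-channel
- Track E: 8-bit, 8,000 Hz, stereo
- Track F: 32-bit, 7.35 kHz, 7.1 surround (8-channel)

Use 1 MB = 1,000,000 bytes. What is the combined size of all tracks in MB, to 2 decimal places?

1790.84 MB

25:11 (min:sec) = 1,511 s.
Track A: 8,000 × 1,511 × 4 × 4 = 193,408,000 bytes.
Track B: 7,350 × 1,511 × 2 × 2 = 44,423,400 bytes.
Track C: 64,000 × 1,511 × 4 × 2 = 773,632,000 bytes.
Track D: 44,100 × 1,511 × 3 × 2 = 399,810,600 bytes.
Track E: 8,000 × 1,511 × 1 × 2 = 24,176,000 bytes.
Track F: 7,350 × 1,511 × 4 × 8 = 355,387,200 bytes.
Total = 1,790,837,200 bytes = 1790.84 MB.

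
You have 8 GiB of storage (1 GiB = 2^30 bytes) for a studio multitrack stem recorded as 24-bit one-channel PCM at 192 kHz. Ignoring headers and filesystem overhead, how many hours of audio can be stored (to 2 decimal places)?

4.14 hours

Uncompressed byte rate = 192,000 × 3 × 1 = 576,000 bytes/s.
Capacity = 8 × 1,073,741,824 = 8,589,934,592 bytes.
8,589,934,592 / 576,000 ≈ 14913.08 s → 4.14 hours.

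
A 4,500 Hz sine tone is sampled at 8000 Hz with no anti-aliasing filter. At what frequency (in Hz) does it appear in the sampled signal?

3,500 Hz

Nyquist = 8,000/2 = 4,000 Hz; 4,500 Hz exceeds it.
Alias = |4,500 − 1×8,000| = |4,500 − 8,000| = 3,500 Hz.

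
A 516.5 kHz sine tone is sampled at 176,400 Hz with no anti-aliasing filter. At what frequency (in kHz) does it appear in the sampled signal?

Nyquist = 176,400/2 = 88,200 Hz; 516,500 Hz exceeds it.
Alias = |516,500 − 3×176,400| = |516,500 − 529,200| = 12,700 Hz = 12.7 kHz.

12.7 kHz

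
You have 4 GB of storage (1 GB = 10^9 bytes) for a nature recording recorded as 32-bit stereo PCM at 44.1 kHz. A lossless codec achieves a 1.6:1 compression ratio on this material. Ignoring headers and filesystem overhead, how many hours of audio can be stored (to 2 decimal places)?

Uncompressed byte rate = 44,100 × 4 × 2 = 352,800 bytes/s.
After 1.6:1 compression, effective rate ≈ 220500 bytes/s.
Capacity = 4 × 1,000,000,000 = 4,000,000,000 bytes.
4,000,000,000 / effective rate ≈ 18140.59 s → 5.04 hours.

5.04 hours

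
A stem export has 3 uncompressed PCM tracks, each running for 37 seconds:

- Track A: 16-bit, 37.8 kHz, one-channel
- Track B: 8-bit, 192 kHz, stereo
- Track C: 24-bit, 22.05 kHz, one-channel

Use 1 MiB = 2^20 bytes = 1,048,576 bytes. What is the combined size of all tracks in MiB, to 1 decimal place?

Track A: 37,800 × 37 × 2 × 1 = 2,797,200 bytes.
Track B: 192,000 × 37 × 1 × 2 = 14,208,000 bytes.
Track C: 22,050 × 37 × 3 × 1 = 2,447,550 bytes.
Total = 19,452,750 bytes = 18.6 MiB.

18.6 MiB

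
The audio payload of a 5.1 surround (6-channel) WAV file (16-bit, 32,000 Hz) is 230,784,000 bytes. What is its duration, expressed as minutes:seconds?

Byte rate = 32,000 × 2 × 6 = 384,000 bytes/s.
Duration = 230,784,000 / 384,000 = 601 s.
601 s = 10:01.

10:01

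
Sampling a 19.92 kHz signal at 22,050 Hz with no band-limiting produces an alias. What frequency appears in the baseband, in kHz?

Nyquist = 22,050/2 = 11,025 Hz; 19,920 Hz exceeds it.
Alias = |19,920 − 1×22,050| = |19,920 − 22,050| = 2,130 Hz = 2.13 kHz.

2.13 kHz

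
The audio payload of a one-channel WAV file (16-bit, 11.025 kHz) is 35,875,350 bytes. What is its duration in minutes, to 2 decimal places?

Byte rate = 11,025 × 2 × 1 = 22,050 bytes/s.
Duration = 35,875,350 / 22,050 = 1,627 s.
1,627 s / 60 = 27.12 minutes.

27.12 minutes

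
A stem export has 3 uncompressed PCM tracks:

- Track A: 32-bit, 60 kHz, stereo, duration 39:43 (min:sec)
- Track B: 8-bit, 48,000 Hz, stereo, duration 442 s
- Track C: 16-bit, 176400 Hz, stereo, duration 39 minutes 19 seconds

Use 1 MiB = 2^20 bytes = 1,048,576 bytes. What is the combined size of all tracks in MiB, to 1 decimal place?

2718.7 MiB

Track A: 39:43 (min:sec) = 2,383 s; 60,000 × 2,383 × 4 × 2 = 1,143,840,000 bytes.
Track B: 48,000 × 442 × 1 × 2 = 42,432,000 bytes.
Track C: 39 minutes 19 seconds = 2,359 s; 176,400 × 2,359 × 2 × 2 = 1,664,510,400 bytes.
Total = 2,850,782,400 bytes = 2718.7 MiB.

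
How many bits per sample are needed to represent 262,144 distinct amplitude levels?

18 bits

log2(262,144) = 18.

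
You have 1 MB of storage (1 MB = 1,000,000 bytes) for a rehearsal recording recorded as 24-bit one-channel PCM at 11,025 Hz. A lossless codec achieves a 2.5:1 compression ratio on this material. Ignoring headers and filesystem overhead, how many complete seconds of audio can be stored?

Uncompressed byte rate = 11,025 × 3 × 1 = 33,075 bytes/s.
After 2.5:1 compression, effective rate ≈ 13230 bytes/s.
Capacity = 1 × 1,000,000 = 1,000,000 bytes.
1,000,000 / effective rate ≈ 75.59 s → 75 seconds.

75 seconds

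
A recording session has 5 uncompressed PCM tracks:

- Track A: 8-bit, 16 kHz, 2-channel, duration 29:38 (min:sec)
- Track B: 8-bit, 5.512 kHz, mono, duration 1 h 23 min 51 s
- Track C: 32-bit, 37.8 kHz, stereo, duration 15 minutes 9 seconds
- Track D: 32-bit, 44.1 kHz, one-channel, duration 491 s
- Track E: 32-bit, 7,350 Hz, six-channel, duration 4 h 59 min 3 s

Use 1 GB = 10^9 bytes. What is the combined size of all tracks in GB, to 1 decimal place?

3.6 GB

Track A: 29:38 (min:sec) = 1,778 s; 16,000 × 1,778 × 1 × 2 = 56,896,000 bytes.
Track B: 1 h 23 min 51 s = 5,031 s; 5,512 × 5,031 × 1 × 1 = 27,730,872 bytes.
Track C: 15 minutes 9 seconds = 909 s; 37,800 × 909 × 4 × 2 = 274,881,600 bytes.
Track D: 44,100 × 491 × 4 × 1 = 86,612,400 bytes.
Track E: 4 h 59 min 3 s = 17,943 s; 7,350 × 17,943 × 4 × 6 = 3,165,145,200 bytes.
Total = 3,611,266,072 bytes = 3.6 GB.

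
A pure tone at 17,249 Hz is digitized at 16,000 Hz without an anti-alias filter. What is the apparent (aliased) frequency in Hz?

1,249 Hz

Nyquist = 16,000/2 = 8,000 Hz; 17,249 Hz exceeds it.
Alias = |17,249 − 1×16,000| = |17,249 − 16,000| = 1,249 Hz.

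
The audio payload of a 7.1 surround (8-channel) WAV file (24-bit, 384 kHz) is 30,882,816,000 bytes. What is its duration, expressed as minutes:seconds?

Byte rate = 384,000 × 3 × 8 = 9,216,000 bytes/s.
Duration = 30,882,816,000 / 9,216,000 = 3,351 s.
3,351 s = 55:51.

55:51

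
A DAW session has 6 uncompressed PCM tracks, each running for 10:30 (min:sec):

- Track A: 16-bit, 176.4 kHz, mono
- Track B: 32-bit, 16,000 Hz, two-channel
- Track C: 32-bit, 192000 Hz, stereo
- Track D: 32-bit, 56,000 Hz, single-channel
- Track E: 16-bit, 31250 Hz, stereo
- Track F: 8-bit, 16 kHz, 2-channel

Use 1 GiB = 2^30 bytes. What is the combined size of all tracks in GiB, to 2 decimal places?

1.41 GiB

10:30 (min:sec) = 630 s.
Track A: 176,400 × 630 × 2 × 1 = 222,264,000 bytes.
Track B: 16,000 × 630 × 4 × 2 = 80,640,000 bytes.
Track C: 192,000 × 630 × 4 × 2 = 967,680,000 bytes.
Track D: 56,000 × 630 × 4 × 1 = 141,120,000 bytes.
Track E: 31,250 × 630 × 2 × 2 = 78,750,000 bytes.
Track F: 16,000 × 630 × 1 × 2 = 20,160,000 bytes.
Total = 1,510,614,000 bytes = 1.41 GiB.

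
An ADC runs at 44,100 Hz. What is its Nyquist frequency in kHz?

22.05 kHz

Nyquist frequency = sample rate / 2 = 44,100 / 2 = 22.05 kHz.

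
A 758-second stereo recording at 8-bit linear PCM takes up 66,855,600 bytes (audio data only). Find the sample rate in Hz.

44,100 Hz

Bytes = sample_rate × seconds × bytes_per_sample × channels.
sample_rate = 66,855,600 / (758 × 1 × 2) = 66,855,600 / 1,516 = 44,100 Hz.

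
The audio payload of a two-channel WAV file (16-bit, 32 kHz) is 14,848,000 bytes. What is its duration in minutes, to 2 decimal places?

Byte rate = 32,000 × 2 × 2 = 128,000 bytes/s.
Duration = 14,848,000 / 128,000 = 116 s.
116 s / 60 = 1.93 minutes.

1.93 minutes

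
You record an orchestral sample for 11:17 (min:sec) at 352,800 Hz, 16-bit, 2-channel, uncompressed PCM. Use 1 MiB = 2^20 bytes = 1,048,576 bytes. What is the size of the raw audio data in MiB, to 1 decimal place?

Duration = 11:17 (min:sec) = 677 s.
Bytes = 352,800 samples/s × 677 s × 2 bytes/sample × 2 ch = 955,382,400 bytes.
955,382,400 / 1,048,576 = 911.1 MiB.

911.1 MiB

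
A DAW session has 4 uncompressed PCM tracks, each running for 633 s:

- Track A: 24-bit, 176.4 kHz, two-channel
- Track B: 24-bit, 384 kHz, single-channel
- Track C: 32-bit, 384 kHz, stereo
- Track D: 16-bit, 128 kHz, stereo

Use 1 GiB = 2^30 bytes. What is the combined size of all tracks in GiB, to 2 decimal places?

Track A: 176,400 × 633 × 3 × 2 = 669,967,200 bytes.
Track B: 384,000 × 633 × 3 × 1 = 729,216,000 bytes.
Track C: 384,000 × 633 × 4 × 2 = 1,944,576,000 bytes.
Track D: 128,000 × 633 × 2 × 2 = 324,096,000 bytes.
Total = 3,667,855,200 bytes = 3.42 GiB.

3.42 GiB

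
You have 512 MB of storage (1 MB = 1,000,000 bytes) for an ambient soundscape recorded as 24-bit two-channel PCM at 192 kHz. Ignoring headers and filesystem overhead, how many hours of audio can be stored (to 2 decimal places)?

0.12 hours

Uncompressed byte rate = 192,000 × 3 × 2 = 1,152,000 bytes/s.
Capacity = 512 × 1,000,000 = 512,000,000 bytes.
512,000,000 / 1,152,000 ≈ 444.44 s → 0.12 hours.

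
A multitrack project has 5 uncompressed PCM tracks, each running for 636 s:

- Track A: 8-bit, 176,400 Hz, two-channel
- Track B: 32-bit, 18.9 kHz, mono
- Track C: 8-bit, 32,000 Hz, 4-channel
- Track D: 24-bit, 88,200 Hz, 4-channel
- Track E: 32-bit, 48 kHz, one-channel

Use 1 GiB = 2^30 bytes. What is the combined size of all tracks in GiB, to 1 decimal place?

Track A: 176,400 × 636 × 1 × 2 = 224,380,800 bytes.
Track B: 18,900 × 636 × 4 × 1 = 48,081,600 bytes.
Track C: 32,000 × 636 × 1 × 4 = 81,408,000 bytes.
Track D: 88,200 × 636 × 3 × 4 = 673,142,400 bytes.
Track E: 48,000 × 636 × 4 × 1 = 122,112,000 bytes.
Total = 1,149,124,800 bytes = 1.1 GiB.

1.1 GiB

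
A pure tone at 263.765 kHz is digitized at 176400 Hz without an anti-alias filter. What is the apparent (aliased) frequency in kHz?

87.365 kHz

Nyquist = 176,400/2 = 88,200 Hz; 263,765 Hz exceeds it.
Alias = |263,765 − 1×176,400| = |263,765 − 176,400| = 87,365 Hz = 87.365 kHz.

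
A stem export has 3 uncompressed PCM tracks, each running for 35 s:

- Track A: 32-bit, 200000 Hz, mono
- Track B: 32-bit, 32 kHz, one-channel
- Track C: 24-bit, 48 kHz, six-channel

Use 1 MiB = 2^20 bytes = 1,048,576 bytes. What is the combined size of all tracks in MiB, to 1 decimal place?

59.8 MiB

Track A: 200,000 × 35 × 4 × 1 = 28,000,000 bytes.
Track B: 32,000 × 35 × 4 × 1 = 4,480,000 bytes.
Track C: 48,000 × 35 × 3 × 6 = 30,240,000 bytes.
Total = 62,720,000 bytes = 59.8 MiB.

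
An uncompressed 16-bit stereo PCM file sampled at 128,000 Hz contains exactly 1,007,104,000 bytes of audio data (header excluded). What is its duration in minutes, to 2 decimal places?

Byte rate = 128,000 × 2 × 2 = 512,000 bytes/s.
Duration = 1,007,104,000 / 512,000 = 1,967 s.
1,967 s / 60 = 32.78 minutes.

32.78 minutes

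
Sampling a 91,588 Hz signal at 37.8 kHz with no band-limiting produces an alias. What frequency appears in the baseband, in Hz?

Nyquist = 37,800/2 = 18,900 Hz; 91,588 Hz exceeds it.
Alias = |91,588 − 2×37,800| = |91,588 − 75,600| = 15,988 Hz.

15,988 Hz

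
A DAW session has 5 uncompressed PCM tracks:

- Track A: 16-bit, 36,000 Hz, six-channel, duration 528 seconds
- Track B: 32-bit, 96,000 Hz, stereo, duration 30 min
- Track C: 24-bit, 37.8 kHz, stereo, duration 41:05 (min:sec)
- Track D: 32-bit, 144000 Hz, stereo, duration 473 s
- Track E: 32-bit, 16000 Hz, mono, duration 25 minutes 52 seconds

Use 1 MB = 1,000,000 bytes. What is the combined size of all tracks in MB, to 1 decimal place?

2813.8 MB

Track A: 36,000 × 528 × 2 × 6 = 228,096,000 bytes.
Track B: 30 min = 1,800 s; 96,000 × 1,800 × 4 × 2 = 1,382,400,000 bytes.
Track C: 41:05 (min:sec) = 2,465 s; 37,800 × 2,465 × 3 × 2 = 559,062,000 bytes.
Track D: 144,000 × 473 × 4 × 2 = 544,896,000 bytes.
Track E: 25 minutes 52 seconds = 1,552 s; 16,000 × 1,552 × 4 × 1 = 99,328,000 bytes.
Total = 2,813,782,000 bytes = 2813.8 MB.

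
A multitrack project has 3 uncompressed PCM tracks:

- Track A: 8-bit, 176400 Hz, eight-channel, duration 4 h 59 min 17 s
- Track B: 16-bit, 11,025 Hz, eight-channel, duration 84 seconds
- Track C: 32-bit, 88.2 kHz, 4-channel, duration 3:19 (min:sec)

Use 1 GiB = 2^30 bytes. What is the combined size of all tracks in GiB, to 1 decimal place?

23.9 GiB

Track A: 4 h 59 min 17 s = 17,957 s; 176,400 × 17,957 × 1 × 8 = 25,340,918,400 bytes.
Track B: 11,025 × 84 × 2 × 8 = 14,817,600 bytes.
Track C: 3:19 (min:sec) = 199 s; 88,200 × 199 × 4 × 4 = 280,828,800 bytes.
Total = 25,636,564,800 bytes = 23.9 GiB.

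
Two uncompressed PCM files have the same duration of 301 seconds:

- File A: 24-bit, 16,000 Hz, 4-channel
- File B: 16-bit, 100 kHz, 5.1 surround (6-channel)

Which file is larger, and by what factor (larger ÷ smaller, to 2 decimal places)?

File A: 16,000 × 3 × 4 = 192,000 bytes/s.
File B: 100,000 × 2 × 6 = 1,200,000 bytes/s.
File B is larger; ratio = 361,200,000 / 57,792,000 = 6.25.

File B, by a factor of 6.25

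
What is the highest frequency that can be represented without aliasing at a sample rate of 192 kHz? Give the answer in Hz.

Nyquist frequency = sample rate / 2 = 192,000 / 2 = 96,000 Hz.

96,000 Hz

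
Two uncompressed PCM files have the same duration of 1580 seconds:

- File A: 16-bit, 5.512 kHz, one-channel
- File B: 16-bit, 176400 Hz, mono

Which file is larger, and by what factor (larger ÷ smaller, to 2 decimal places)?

File A: 5,512 × 2 × 1 = 11,024 bytes/s.
File B: 176,400 × 2 × 1 = 352,800 bytes/s.
File B is larger; ratio = 557,424,000 / 17,417,920 = 32.00.

File B, by a factor of 32.00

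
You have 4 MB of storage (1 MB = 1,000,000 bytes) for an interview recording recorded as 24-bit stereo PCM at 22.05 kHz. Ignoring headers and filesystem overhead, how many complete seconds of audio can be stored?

Uncompressed byte rate = 22,050 × 3 × 2 = 132,300 bytes/s.
Capacity = 4 × 1,000,000 = 4,000,000 bytes.
4,000,000 / 132,300 ≈ 30.23 s → 30 seconds.

30 seconds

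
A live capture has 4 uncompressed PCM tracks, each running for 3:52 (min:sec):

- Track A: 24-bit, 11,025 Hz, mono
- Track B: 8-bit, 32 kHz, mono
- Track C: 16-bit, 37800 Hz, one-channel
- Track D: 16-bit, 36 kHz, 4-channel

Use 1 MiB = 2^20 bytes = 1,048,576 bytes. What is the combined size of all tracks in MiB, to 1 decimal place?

3:52 (min:sec) = 232 s.
Track A: 11,025 × 232 × 3 × 1 = 7,673,400 bytes.
Track B: 32,000 × 232 × 1 × 1 = 7,424,000 bytes.
Track C: 37,800 × 232 × 2 × 1 = 17,539,200 bytes.
Track D: 36,000 × 232 × 2 × 4 = 66,816,000 bytes.
Total = 99,452,600 bytes = 94.8 MiB.

94.8 MiB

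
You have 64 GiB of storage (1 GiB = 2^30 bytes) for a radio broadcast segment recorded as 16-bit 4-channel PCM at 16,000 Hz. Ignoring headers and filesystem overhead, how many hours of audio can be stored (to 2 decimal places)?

149.13 hours

Uncompressed byte rate = 16,000 × 2 × 4 = 128,000 bytes/s.
Capacity = 64 × 1,073,741,824 = 68,719,476,736 bytes.
68,719,476,736 / 128,000 ≈ 536870.91 s → 149.13 hours.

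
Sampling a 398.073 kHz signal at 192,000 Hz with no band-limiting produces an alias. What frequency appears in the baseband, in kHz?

Nyquist = 192,000/2 = 96,000 Hz; 398,073 Hz exceeds it.
Alias = |398,073 − 2×192,000| = |398,073 − 384,000| = 14,073 Hz = 14.073 kHz.

14.073 kHz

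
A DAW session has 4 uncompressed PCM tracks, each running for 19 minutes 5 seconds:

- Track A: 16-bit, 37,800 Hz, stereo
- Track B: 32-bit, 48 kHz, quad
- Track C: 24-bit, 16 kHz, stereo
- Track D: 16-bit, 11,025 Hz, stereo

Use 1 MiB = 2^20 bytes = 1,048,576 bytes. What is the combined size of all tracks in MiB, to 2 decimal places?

19 minutes 5 seconds = 1,145 s.
Track A: 37,800 × 1,145 × 2 × 2 = 173,124,000 bytes.
Track B: 48,000 × 1,145 × 4 × 4 = 879,360,000 bytes.
Track C: 16,000 × 1,145 × 3 × 2 = 109,920,000 bytes.
Track D: 11,025 × 1,145 × 2 × 2 = 50,494,500 bytes.
Total = 1,212,898,500 bytes = 1156.71 MiB.

1156.71 MiB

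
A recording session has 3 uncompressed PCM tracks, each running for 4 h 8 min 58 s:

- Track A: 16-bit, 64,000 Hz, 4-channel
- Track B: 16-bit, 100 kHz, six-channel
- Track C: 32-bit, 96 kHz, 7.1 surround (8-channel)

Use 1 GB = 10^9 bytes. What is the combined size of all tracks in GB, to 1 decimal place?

4 h 8 min 58 s = 14,938 s.
Track A: 64,000 × 14,938 × 2 × 4 = 7,648,256,000 bytes.
Track B: 100,000 × 14,938 × 2 × 6 = 17,925,600,000 bytes.
Track C: 96,000 × 14,938 × 4 × 8 = 45,889,536,000 bytes.
Total = 71,463,392,000 bytes = 71.5 GB.

71.5 GB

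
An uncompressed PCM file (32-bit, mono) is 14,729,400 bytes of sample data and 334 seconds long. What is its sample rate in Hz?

Bytes = sample_rate × seconds × bytes_per_sample × channels.
sample_rate = 14,729,400 / (334 × 4 × 1) = 14,729,400 / 1,336 = 11,025 Hz.

11,025 Hz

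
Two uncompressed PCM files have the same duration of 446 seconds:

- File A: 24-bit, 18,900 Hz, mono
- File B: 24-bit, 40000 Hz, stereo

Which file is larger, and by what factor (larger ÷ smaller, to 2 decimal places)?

File B, by a factor of 4.23

File A: 18,900 × 3 × 1 = 56,700 bytes/s.
File B: 40,000 × 3 × 2 = 240,000 bytes/s.
File B is larger; ratio = 107,040,000 / 25,288,200 = 4.23.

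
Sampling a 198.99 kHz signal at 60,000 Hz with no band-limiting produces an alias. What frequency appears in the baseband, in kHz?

Nyquist = 60,000/2 = 30,000 Hz; 198,990 Hz exceeds it.
Alias = |198,990 − 3×60,000| = |198,990 − 180,000| = 18,990 Hz = 18.99 kHz.

18.99 kHz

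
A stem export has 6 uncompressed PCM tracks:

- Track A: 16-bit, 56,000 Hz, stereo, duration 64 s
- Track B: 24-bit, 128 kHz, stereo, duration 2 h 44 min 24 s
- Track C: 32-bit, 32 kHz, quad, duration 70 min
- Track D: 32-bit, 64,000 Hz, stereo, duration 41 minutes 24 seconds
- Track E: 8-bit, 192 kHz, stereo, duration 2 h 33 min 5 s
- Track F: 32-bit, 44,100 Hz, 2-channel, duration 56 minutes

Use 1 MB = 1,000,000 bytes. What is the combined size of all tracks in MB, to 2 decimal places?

15724.54 MB

Track A: 56,000 × 64 × 2 × 2 = 14,336,000 bytes.
Track B: 2 h 44 min 24 s = 9,864 s; 128,000 × 9,864 × 3 × 2 = 7,575,552,000 bytes.
Track C: 70 min = 4,200 s; 32,000 × 4,200 × 4 × 4 = 2,150,400,000 bytes.
Track D: 41 minutes 24 seconds = 2,484 s; 64,000 × 2,484 × 4 × 2 = 1,271,808,000 bytes.
Track E: 2 h 33 min 5 s = 9,185 s; 192,000 × 9,185 × 1 × 2 = 3,527,040,000 bytes.
Track F: 56 minutes = 3,360 s; 44,100 × 3,360 × 4 × 2 = 1,185,408,000 bytes.
Total = 15,724,544,000 bytes = 15724.54 MB.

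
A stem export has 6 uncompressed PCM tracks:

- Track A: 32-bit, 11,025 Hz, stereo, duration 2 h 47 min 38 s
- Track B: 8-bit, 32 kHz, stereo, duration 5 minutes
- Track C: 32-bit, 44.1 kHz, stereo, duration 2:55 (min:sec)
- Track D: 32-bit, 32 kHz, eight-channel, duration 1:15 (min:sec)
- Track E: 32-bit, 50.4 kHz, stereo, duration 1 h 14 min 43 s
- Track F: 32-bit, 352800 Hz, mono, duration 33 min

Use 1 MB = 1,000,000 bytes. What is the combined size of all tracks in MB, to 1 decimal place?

5646.6 MB

Track A: 2 h 47 min 38 s = 10,058 s; 11,025 × 10,058 × 4 × 2 = 887,115,600 bytes.
Track B: 5 minutes = 300 s; 32,000 × 300 × 1 × 2 = 19,200,000 bytes.
Track C: 2:55 (min:sec) = 175 s; 44,100 × 175 × 4 × 2 = 61,740,000 bytes.
Track D: 1:15 (min:sec) = 75 s; 32,000 × 75 × 4 × 8 = 76,800,000 bytes.
Track E: 1 h 14 min 43 s = 4,483 s; 50,400 × 4,483 × 4 × 2 = 1,807,545,600 bytes.
Track F: 33 min = 1,980 s; 352,800 × 1,980 × 4 × 1 = 2,794,176,000 bytes.
Total = 5,646,577,200 bytes = 5646.6 MB.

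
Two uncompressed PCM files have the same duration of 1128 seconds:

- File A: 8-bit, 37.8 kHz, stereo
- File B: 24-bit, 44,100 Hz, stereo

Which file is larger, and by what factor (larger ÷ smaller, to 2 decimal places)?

File A: 37,800 × 1 × 2 = 75,600 bytes/s.
File B: 44,100 × 3 × 2 = 264,600 bytes/s.
File B is larger; ratio = 298,468,800 / 85,276,800 = 3.50.

File B, by a factor of 3.50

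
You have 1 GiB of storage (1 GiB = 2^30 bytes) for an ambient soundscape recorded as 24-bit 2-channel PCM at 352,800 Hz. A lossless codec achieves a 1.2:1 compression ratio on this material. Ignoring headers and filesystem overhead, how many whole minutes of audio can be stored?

Uncompressed byte rate = 352,800 × 3 × 2 = 2,116,800 bytes/s.
After 1.2:1 compression, effective rate ≈ 1764000 bytes/s.
Capacity = 1 × 1,073,741,824 = 1,073,741,824 bytes.
1,073,741,824 / effective rate ≈ 608.7 s → 10 minutes.

10 minutes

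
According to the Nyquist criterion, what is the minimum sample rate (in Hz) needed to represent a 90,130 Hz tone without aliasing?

Minimum sample rate = 2 × 90,130 Hz = 180,260 Hz.

180,260 Hz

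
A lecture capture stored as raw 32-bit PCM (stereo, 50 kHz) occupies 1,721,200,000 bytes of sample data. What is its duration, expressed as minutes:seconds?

71:43

Byte rate = 50,000 × 4 × 2 = 400,000 bytes/s.
Duration = 1,721,200,000 / 400,000 = 4,303 s.
4,303 s = 71:43.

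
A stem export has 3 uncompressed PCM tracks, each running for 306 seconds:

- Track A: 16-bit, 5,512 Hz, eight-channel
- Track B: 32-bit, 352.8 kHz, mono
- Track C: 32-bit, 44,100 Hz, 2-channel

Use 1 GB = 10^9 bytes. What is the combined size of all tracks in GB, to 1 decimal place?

0.6 GB

Track A: 5,512 × 306 × 2 × 8 = 26,986,752 bytes.
Track B: 352,800 × 306 × 4 × 1 = 431,827,200 bytes.
Track C: 44,100 × 306 × 4 × 2 = 107,956,800 bytes.
Total = 566,770,752 bytes = 0.6 GB.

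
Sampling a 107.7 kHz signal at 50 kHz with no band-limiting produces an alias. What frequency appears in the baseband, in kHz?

Nyquist = 50,000/2 = 25,000 Hz; 107,700 Hz exceeds it.
Alias = |107,700 − 2×50,000| = |107,700 − 100,000| = 7,700 Hz = 7.7 kHz.

7.7 kHz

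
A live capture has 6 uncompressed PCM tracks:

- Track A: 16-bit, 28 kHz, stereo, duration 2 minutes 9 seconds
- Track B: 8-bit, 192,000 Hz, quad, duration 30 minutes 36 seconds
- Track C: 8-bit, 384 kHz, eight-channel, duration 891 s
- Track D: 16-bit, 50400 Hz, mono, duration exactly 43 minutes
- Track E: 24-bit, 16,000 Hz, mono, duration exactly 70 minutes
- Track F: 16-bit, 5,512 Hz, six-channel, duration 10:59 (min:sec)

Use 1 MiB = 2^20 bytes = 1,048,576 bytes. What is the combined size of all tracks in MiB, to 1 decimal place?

4450.7 MiB

Track A: 2 minutes 9 seconds = 129 s; 28,000 × 129 × 2 × 2 = 14,448,000 bytes.
Track B: 30 minutes 36 seconds = 1,836 s; 192,000 × 1,836 × 1 × 4 = 1,410,048,000 bytes.
Track C: 384,000 × 891 × 1 × 8 = 2,737,152,000 bytes.
Track D: exactly 43 minutes = 2,580 s; 50,400 × 2,580 × 2 × 1 = 260,064,000 bytes.
Track E: exactly 70 minutes = 4,200 s; 16,000 × 4,200 × 3 × 1 = 201,600,000 bytes.
Track F: 10:59 (min:sec) = 659 s; 5,512 × 659 × 2 × 6 = 43,588,896 bytes.
Total = 4,666,900,896 bytes = 4450.7 MiB.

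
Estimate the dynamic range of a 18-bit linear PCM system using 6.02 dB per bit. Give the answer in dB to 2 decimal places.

108.36 dB

18 × 6.02 = 108.36 dB.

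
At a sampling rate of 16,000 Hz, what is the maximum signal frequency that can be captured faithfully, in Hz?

8,000 Hz

Nyquist frequency = sample rate / 2 = 16,000 / 2 = 8,000 Hz.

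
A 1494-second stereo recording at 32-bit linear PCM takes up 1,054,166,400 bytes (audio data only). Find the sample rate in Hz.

88,200 Hz

Bytes = sample_rate × seconds × bytes_per_sample × channels.
sample_rate = 1,054,166,400 / (1,494 × 4 × 2) = 1,054,166,400 / 11,952 = 88,200 Hz.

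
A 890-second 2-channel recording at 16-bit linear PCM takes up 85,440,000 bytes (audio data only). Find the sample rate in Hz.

24,000 Hz

Bytes = sample_rate × seconds × bytes_per_sample × channels.
sample_rate = 85,440,000 / (890 × 2 × 2) = 85,440,000 / 3,560 = 24,000 Hz.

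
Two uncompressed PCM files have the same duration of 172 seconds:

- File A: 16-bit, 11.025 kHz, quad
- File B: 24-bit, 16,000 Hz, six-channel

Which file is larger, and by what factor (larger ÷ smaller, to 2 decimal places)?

File B, by a factor of 3.27

File A: 11,025 × 2 × 4 = 88,200 bytes/s.
File B: 16,000 × 3 × 6 = 288,000 bytes/s.
File B is larger; ratio = 49,536,000 / 15,170,400 = 3.27.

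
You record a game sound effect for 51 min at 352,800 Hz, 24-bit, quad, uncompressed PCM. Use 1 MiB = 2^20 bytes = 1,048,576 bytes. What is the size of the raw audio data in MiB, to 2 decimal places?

Duration = 51 min = 3,060 s.
Bytes = 352,800 samples/s × 3,060 s × 3 bytes/sample × 4 ch = 12,954,816,000 bytes.
12,954,816,000 / 1,048,576 = 12354.68 MiB.

12354.68 MiB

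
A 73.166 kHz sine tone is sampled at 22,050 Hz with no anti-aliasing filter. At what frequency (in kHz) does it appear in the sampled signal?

7.016 kHz

Nyquist = 22,050/2 = 11,025 Hz; 73,166 Hz exceeds it.
Alias = |73,166 − 3×22,050| = |73,166 − 66,150| = 7,016 Hz = 7.016 kHz.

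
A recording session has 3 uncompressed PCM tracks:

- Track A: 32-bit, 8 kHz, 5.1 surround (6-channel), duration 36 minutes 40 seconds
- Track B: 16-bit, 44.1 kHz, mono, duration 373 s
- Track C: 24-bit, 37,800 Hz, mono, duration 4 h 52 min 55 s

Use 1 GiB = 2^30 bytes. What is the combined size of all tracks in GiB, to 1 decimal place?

Track A: 36 minutes 40 seconds = 2,200 s; 8,000 × 2,200 × 4 × 6 = 422,400,000 bytes.
Track B: 44,100 × 373 × 2 × 1 = 32,898,600 bytes.
Track C: 4 h 52 min 55 s = 17,575 s; 37,800 × 17,575 × 3 × 1 = 1,993,005,000 bytes.
Total = 2,448,303,600 bytes = 2.3 GiB.

2.3 GiB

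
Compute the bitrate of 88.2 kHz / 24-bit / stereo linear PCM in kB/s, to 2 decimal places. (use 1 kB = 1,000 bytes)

Bit rate = 88,200 × 24 × 2 = 4,233,600 bits/s.
4,233,600 / 8 = 529,200 B/s = 529.20 kB/s.

529.20 kB/s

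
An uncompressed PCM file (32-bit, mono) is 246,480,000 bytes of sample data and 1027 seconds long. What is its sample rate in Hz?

Bytes = sample_rate × seconds × bytes_per_sample × channels.
sample_rate = 246,480,000 / (1,027 × 4 × 1) = 246,480,000 / 4,108 = 60,000 Hz.

60,000 Hz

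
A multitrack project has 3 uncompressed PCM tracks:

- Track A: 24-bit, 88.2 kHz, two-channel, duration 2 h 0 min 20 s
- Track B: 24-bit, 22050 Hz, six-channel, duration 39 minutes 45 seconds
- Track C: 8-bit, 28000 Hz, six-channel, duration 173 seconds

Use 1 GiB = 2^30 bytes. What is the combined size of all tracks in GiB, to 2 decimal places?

Track A: 2 h 0 min 20 s = 7,220 s; 88,200 × 7,220 × 3 × 2 = 3,820,824,000 bytes.
Track B: 39 minutes 45 seconds = 2,385 s; 22,050 × 2,385 × 3 × 6 = 946,606,500 bytes.
Track C: 28,000 × 173 × 1 × 6 = 29,064,000 bytes.
Total = 4,796,494,500 bytes = 4.47 GiB.

4.47 GiB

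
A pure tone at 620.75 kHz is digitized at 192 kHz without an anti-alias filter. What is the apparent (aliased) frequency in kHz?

Nyquist = 192,000/2 = 96,000 Hz; 620,750 Hz exceeds it.
Alias = |620,750 − 3×192,000| = |620,750 − 576,000| = 44,750 Hz = 44.75 kHz.

44.75 kHz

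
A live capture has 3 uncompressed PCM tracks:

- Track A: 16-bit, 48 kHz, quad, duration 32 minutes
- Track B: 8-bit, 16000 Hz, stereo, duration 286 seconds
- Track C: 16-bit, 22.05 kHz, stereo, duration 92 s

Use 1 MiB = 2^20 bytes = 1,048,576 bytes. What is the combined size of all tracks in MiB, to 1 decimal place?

719.6 MiB

Track A: 32 minutes = 1,920 s; 48,000 × 1,920 × 2 × 4 = 737,280,000 bytes.
Track B: 16,000 × 286 × 1 × 2 = 9,152,000 bytes.
Track C: 22,050 × 92 × 2 × 2 = 8,114,400 bytes.
Total = 754,546,400 bytes = 719.6 MiB.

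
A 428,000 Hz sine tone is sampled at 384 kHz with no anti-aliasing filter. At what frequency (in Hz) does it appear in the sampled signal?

44,000 Hz

Nyquist = 384,000/2 = 192,000 Hz; 428,000 Hz exceeds it.
Alias = |428,000 − 1×384,000| = |428,000 − 384,000| = 44,000 Hz.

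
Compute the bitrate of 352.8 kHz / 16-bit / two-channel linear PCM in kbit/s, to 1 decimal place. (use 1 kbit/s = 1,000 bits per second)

11289.6 kbit/s

Bit rate = 352,800 × 16 × 2 = 11,289,600 bits/s.
= 11289.6 kbit/s.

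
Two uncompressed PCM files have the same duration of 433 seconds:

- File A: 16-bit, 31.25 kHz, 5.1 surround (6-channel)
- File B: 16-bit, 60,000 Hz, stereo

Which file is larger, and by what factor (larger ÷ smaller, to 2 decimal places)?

File A, by a factor of 1.56

File A: 31,250 × 2 × 6 = 375,000 bytes/s.
File B: 60,000 × 2 × 2 = 240,000 bytes/s.
File A is larger; ratio = 162,375,000 / 103,920,000 = 1.56.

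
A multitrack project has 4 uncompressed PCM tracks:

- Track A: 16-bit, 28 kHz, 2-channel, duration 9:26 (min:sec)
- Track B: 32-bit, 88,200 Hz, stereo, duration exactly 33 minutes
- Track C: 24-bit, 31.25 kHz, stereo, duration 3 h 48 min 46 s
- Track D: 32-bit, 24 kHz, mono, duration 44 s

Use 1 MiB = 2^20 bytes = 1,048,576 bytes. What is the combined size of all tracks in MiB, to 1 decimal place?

Track A: 9:26 (min:sec) = 566 s; 28,000 × 566 × 2 × 2 = 63,392,000 bytes.
Track B: exactly 33 minutes = 1,980 s; 88,200 × 1,980 × 4 × 2 = 1,397,088,000 bytes.
Track C: 3 h 48 min 46 s = 13,726 s; 31,250 × 13,726 × 3 × 2 = 2,573,625,000 bytes.
Track D: 24,000 × 44 × 4 × 1 = 4,224,000 bytes.
Total = 4,038,329,000 bytes = 3851.3 MiB.

3851.3 MiB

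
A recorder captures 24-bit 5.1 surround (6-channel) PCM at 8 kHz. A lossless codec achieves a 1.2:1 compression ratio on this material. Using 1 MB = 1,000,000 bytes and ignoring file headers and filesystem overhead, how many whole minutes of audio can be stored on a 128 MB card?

Uncompressed byte rate = 8,000 × 3 × 6 = 144,000 bytes/s.
After 1.2:1 compression, effective rate ≈ 120000 bytes/s.
Capacity = 128 × 1,000,000 = 128,000,000 bytes.
128,000,000 / effective rate ≈ 1066.67 s → 17 minutes.

17 minutes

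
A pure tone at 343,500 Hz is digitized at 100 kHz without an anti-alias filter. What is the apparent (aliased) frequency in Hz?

Nyquist = 100,000/2 = 50,000 Hz; 343,500 Hz exceeds it.
Alias = |343,500 − 3×100,000| = |343,500 − 300,000| = 43,500 Hz.

43,500 Hz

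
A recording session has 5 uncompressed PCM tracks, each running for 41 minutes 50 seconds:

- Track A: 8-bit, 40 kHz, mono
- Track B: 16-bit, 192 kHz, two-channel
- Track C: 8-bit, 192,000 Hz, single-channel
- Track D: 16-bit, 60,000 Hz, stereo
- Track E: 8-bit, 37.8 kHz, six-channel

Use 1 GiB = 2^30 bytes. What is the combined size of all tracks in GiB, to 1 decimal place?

41 minutes 50 seconds = 2,510 s.
Track A: 40,000 × 2,510 × 1 × 1 = 100,400,000 bytes.
Track B: 192,000 × 2,510 × 2 × 2 = 1,927,680,000 bytes.
Track C: 192,000 × 2,510 × 1 × 1 = 481,920,000 bytes.
Track D: 60,000 × 2,510 × 2 × 2 = 602,400,000 bytes.
Track E: 37,800 × 2,510 × 1 × 6 = 569,268,000 bytes.
Total = 3,681,668,000 bytes = 3.4 GiB.

3.4 GiB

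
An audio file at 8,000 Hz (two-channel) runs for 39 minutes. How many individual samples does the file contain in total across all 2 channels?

39 minutes = 2,340 s.
8,000 × 2,340 s × 2 ch = 37,440,000 samples.

37,440,000 samples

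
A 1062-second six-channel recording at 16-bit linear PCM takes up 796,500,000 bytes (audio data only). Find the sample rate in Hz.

Bytes = sample_rate × seconds × bytes_per_sample × channels.
sample_rate = 796,500,000 / (1,062 × 2 × 6) = 796,500,000 / 12,744 = 62,500 Hz.

62,500 Hz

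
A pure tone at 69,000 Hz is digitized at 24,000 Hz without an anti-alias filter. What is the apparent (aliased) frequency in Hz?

3,000 Hz

Nyquist = 24,000/2 = 12,000 Hz; 69,000 Hz exceeds it.
Alias = |69,000 − 3×24,000| = |69,000 − 72,000| = 3,000 Hz.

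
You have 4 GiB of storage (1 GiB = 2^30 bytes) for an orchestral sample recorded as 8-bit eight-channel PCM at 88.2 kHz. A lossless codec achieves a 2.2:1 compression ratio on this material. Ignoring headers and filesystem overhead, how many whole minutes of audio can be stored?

Uncompressed byte rate = 88,200 × 1 × 8 = 705,600 bytes/s.
After 2.2:1 compression, effective rate ≈ 320727.27 bytes/s.
Capacity = 4 × 1,073,741,824 = 4,294,967,296 bytes.
4,294,967,296 / effective rate ≈ 13391.34 s → 223 minutes.

223 minutes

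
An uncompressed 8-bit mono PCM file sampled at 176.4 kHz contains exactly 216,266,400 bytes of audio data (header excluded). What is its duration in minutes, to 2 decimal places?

Byte rate = 176,400 × 1 × 1 = 176,400 bytes/s.
Duration = 216,266,400 / 176,400 = 1,226 s.
1,226 s / 60 = 20.43 minutes.

20.43 minutes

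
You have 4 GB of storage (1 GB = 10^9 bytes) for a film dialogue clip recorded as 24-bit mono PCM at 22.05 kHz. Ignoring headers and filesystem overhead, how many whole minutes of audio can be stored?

1,007 minutes

Uncompressed byte rate = 22,050 × 3 × 1 = 66,150 bytes/s.
Capacity = 4 × 1,000,000,000 = 4,000,000,000 bytes.
4,000,000,000 / 66,150 ≈ 60468.63 s → 1,007 minutes.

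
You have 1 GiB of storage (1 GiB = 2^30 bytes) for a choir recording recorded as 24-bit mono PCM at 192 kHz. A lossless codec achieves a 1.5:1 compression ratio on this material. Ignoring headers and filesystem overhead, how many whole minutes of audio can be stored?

46 minutes

Uncompressed byte rate = 192,000 × 3 × 1 = 576,000 bytes/s.
After 1.5:1 compression, effective rate ≈ 384000 bytes/s.
Capacity = 1 × 1,073,741,824 = 1,073,741,824 bytes.
1,073,741,824 / effective rate ≈ 2796.2 s → 46 minutes.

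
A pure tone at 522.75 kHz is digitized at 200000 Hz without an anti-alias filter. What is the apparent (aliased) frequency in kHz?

77.25 kHz

Nyquist = 200,000/2 = 100,000 Hz; 522,750 Hz exceeds it.
Alias = |522,750 − 3×200,000| = |522,750 − 600,000| = 77,250 Hz = 77.25 kHz.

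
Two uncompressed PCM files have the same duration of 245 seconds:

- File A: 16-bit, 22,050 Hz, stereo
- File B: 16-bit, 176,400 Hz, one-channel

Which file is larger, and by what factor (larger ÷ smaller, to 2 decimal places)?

File A: 22,050 × 2 × 2 = 88,200 bytes/s.
File B: 176,400 × 2 × 1 = 352,800 bytes/s.
File B is larger; ratio = 86,436,000 / 21,609,000 = 4.00.

File B, by a factor of 4.00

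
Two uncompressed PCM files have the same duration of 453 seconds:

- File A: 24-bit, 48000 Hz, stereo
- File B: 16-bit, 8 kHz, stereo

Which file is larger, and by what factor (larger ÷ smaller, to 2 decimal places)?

File A, by a factor of 9.00

File A: 48,000 × 3 × 2 = 288,000 bytes/s.
File B: 8,000 × 2 × 2 = 32,000 bytes/s.
File A is larger; ratio = 130,464,000 / 14,496,000 = 9.00.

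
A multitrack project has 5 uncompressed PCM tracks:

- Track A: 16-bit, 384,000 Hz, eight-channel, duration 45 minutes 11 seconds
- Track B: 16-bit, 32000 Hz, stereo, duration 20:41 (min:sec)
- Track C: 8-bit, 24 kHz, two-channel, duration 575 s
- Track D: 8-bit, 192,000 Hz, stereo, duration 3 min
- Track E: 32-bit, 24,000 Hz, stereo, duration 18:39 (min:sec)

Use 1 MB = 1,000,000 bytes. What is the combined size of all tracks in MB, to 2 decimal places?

Track A: 45 minutes 11 seconds = 2,711 s; 384,000 × 2,711 × 2 × 8 = 16,656,384,000 bytes.
Track B: 20:41 (min:sec) = 1,241 s; 32,000 × 1,241 × 2 × 2 = 158,848,000 bytes.
Track C: 24,000 × 575 × 1 × 2 = 27,600,000 bytes.
Track D: 3 min = 180 s; 192,000 × 180 × 1 × 2 = 69,120,000 bytes.
Track E: 18:39 (min:sec) = 1,119 s; 24,000 × 1,119 × 4 × 2 = 214,848,000 bytes.
Total = 17,126,800,000 bytes = 17126.80 MB.

17126.80 MB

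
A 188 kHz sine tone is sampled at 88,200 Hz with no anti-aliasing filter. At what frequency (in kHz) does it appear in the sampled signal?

11.6 kHz

Nyquist = 88,200/2 = 44,100 Hz; 188,000 Hz exceeds it.
Alias = |188,000 − 2×88,200| = |188,000 − 176,400| = 11,600 Hz = 11.6 kHz.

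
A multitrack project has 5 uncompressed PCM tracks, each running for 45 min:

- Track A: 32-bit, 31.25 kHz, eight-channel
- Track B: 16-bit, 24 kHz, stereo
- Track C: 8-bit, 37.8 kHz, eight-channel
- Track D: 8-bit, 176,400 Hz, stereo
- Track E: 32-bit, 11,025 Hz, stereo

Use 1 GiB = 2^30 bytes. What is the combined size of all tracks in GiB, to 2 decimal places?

4.63 GiB

45 min = 2,700 s.
Track A: 31,250 × 2,700 × 4 × 8 = 2,700,000,000 bytes.
Track B: 24,000 × 2,700 × 2 × 2 = 259,200,000 bytes.
Track C: 37,800 × 2,700 × 1 × 8 = 816,480,000 bytes.
Track D: 176,400 × 2,700 × 1 × 2 = 952,560,000 bytes.
Track E: 11,025 × 2,700 × 4 × 2 = 238,140,000 bytes.
Total = 4,966,380,000 bytes = 4.63 GiB.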